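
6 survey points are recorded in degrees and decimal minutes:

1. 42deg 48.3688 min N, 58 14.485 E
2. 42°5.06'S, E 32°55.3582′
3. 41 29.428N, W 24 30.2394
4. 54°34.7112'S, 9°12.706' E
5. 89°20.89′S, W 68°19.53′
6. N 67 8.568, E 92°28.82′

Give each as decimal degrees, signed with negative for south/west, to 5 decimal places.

1. 42.80615, 58.24142
2. -42.08433, 32.92264
3. 41.49047, -24.50399
4. -54.57852, 9.21177
5. -89.34817, -68.32550
6. 67.14280, 92.48033

Point 1:
  Latitude: 42 + 48.3688/60 = 42.806147
  N → positive
  Longitude: 58 + 14.485/60 = 58.241417
  E → positive
Point 2:
  φ: 42 + 5.06/60 = 42.084333
  S → negative
  λ: 55.3582′ = 0.922637°; total 32.922637
  E → positive
Point 3:
  Lat: 41 + 29.428/60 = 41.490467
  N → positive
  Lon: 24 + 30.2394/60 = 24.503990
  W ⇒ negate
Point 4:
  Lat: 34.7112′ = 0.578520°; total 54.578520
  S → negative
  λ: 12.706′ = 0.211767°; total 9.211767
  E ⇒ keep positive
Point 5:
  φ: 89 + 20.89/60 = 89.348167
  S → negative
  Lon: 19.53′ = 0.325500°; total 68.325500
  hemisphere W, so the sign is −
Point 6:
  φ: 8.568′ = 0.142800°; total 67.142800
  N ⇒ keep positive
  λ: 92 + 28.82/60 = 92.480333
  E ⇒ keep positive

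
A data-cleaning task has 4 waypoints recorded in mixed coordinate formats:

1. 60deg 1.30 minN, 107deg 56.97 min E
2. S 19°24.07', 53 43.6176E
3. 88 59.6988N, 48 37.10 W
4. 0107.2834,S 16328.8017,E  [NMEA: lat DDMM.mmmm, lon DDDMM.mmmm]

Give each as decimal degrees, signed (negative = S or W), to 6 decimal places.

1. 60.021667, 107.949500
2. -19.401167, 53.726960
3. 88.994980, -48.618333
4. -1.121390, 163.480028

Point 1:
  φ: 1.3′ = 0.021667°; total 60.0216667
  N ⇒ keep positive
  Lon: 56.97′ = 0.949500°; total 107.9495000
  E → positive
Point 2:
  Latitude: 19 + 24.07/60 = 19.4011667
  hemisphere S, so the sign is −
  Longitude: 43.6176′ = 0.726960°; total 53.7269600
  E → positive
Point 3:
  φ: 88 + 59.6988/60 = 88.9949800
  N ⇒ keep positive
  λ: 48 + 37.1/60 = 48.6183333
  W ⇒ negate
Point 4:
  Latitude: split at 2 digits → 01° and 7.2834′; 1 + 7.2834/60 = 1.1213900
  S → negative
  λ: split at 3 digits → 163° and 28.8017′; 163 + 28.8017/60 = 163.4800283
  E ⇒ keep positive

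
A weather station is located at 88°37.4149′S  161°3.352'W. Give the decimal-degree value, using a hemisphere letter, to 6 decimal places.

88.623582° S, 161.055867° W

Latitude: 37.4149′ = 0.623582°; total 88.6235817
Lon: 3.352′ = 0.055867°; total 161.0558667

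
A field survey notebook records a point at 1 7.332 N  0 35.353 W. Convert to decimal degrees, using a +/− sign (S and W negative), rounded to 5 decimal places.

Lat: 7.332′ = 0.122200°; total 1.122200
N → positive
Longitude: 0 + 35.353/60 = 0.589217
W → negative

1.12220, -0.58922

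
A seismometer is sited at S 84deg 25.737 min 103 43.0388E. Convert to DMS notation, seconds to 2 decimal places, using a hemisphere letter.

Latitude: fractional minutes 0.73700 × 60 = 44.2200″
λ: fractional minutes 0.03880 × 60 = 2.3280″

84°25′44.22″ S, 103°43′2.33″ E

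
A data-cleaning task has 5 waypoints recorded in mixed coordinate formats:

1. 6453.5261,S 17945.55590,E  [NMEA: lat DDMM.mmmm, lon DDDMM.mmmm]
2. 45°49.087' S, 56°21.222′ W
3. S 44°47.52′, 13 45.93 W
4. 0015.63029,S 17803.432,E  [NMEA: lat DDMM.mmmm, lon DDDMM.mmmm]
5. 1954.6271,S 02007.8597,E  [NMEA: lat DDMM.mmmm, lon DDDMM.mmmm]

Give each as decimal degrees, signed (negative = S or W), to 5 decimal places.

1. -64.89210, 179.75927
2. -45.81812, -56.35370
3. -44.79200, -13.76550
4. -0.26050, 178.05720
5. -19.91045, 20.13100

Point 1:
  φ: degrees = first 2 digits = 64, minutes = 53.5261; 64 + 53.5261/60 = 64.892102
  hemisphere S, so the sign is −
  Longitude: degrees = first 3 digits = 179, minutes = 45.5559; 179 + 45.5559/60 = 179.759265
  E → positive
Point 2:
  Latitude: 49.087′ = 0.818117°; total 45.818117
  S → negative
  λ: 21.222′ = 0.353700°; total 56.353700
  W → negative
Point 3:
  Lat: 44 + 47.52/60 = 44.792000
  S ⇒ negate
  Longitude: 13 + 45.93/60 = 13.765500
  W → negative
Point 4:
  Lat: degrees = first 2 digits = 0, minutes = 15.63029; 0 + 15.63029/60 = 0.260505
  S ⇒ negate
  Longitude: split at 3 digits → 178° and 3.432′; 178 + 3.432/60 = 178.057200
  E → positive
Point 5:
  Latitude: degrees = first 2 digits = 19, minutes = 54.6271; 19 + 54.6271/60 = 19.910452
  hemisphere S, so the sign is −
  Longitude: degrees = first 3 digits = 20, minutes = 7.8597; 20 + 7.8597/60 = 20.130995
  E ⇒ keep positive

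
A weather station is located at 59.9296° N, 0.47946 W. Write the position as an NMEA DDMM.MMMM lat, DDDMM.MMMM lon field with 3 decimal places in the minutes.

5955.776,N / 00028.768,W

φ: minutes = (59.929600 − 59) × 60 = 55.77600
Longitude: 0° + 0.479460 × 60 = 0° 28.76760′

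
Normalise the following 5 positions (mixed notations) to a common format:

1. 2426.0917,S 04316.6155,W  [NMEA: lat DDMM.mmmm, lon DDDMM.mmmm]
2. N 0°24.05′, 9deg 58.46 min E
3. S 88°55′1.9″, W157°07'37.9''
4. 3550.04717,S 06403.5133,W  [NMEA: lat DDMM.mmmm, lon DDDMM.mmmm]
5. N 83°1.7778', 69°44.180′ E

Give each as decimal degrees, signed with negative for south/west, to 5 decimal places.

1. -24.43486, -43.27693
2. 0.40083, 9.97433
3. -88.91719, -157.12719
4. -35.83412, -64.05856
5. 83.02963, 69.73633

Point 1:
  Lat: split at 2 digits → 24° and 26.0917′; 24 + 26.0917/60 = 24.434862
  hemisphere S, so the sign is −
  Lon: split at 3 digits → 043° and 16.6155′; 43 + 16.6155/60 = 43.276925
  W ⇒ negate
Point 2:
  φ: 0 + 24.05/60 = 0.400833
  N ⇒ keep positive
  Longitude: 58.46′ = 0.974333°; total 9.974333
  E → positive
Point 3:
  Lat: 88 + 55/60 + 1.9/3600 = 88.917194
  S → negative
  λ: 157 + 7/60 + 37.9/3600 = 157.127194
  W → negative
Point 4:
  Latitude: degrees = first 2 digits = 35, minutes = 50.04717; 35 + 50.04717/60 = 35.834120
  hemisphere S, so the sign is −
  λ: degrees = first 3 digits = 64, minutes = 3.5133; 64 + 3.5133/60 = 64.058555
  W → negative
Point 5:
  Latitude: 83 + 1.7778/60 = 83.029630
  N → positive
  λ: 69 + 44.18/60 = 69.736333
  E → positive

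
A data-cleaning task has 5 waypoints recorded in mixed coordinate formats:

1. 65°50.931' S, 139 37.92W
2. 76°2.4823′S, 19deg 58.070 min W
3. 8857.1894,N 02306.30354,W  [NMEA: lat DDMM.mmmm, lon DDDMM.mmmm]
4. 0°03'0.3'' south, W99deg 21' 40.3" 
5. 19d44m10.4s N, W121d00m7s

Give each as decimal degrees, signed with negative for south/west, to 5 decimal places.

Point 1:
  Lat: 65 + 50.931/60 = 65.848850
  S ⇒ negate
  λ: 139 + 37.92/60 = 139.632000
  hemisphere W, so the sign is −
Point 2:
  φ: 2.4823′ = 0.041372°; total 76.041372
  S ⇒ negate
  Lon: 58.07′ = 0.967833°; total 19.967833
  hemisphere W, so the sign is −
Point 3:
  Latitude: degrees = first 2 digits = 88, minutes = 57.1894; 88 + 57.1894/60 = 88.953157
  N → positive
  λ: degrees = first 3 digits = 23, minutes = 6.30354; 23 + 6.30354/60 = 23.105059
  W ⇒ negate
Point 4:
  φ: 3′ + 0.3″ = 3.00500′; 0 + 3.00500/60 = 0.050083
  S ⇒ negate
  Lon: 21′ + 40.3″ = 21.67167′; 99 + 21.67167/60 = 99.361194
  W → negative
Point 5:
  Lat: 19 + 44/60 + 10.4/3600 = 19.736222
  N ⇒ keep positive
  Longitude: 121° + 0/60 + 7/3600 = 121 + 0.000000 + 0.001944 = 121.001944
  hemisphere W, so the sign is −

1. -65.84885, -139.63200
2. -76.04137, -19.96783
3. 88.95316, -23.10506
4. -0.05008, -99.36119
5. 19.73622, -121.00194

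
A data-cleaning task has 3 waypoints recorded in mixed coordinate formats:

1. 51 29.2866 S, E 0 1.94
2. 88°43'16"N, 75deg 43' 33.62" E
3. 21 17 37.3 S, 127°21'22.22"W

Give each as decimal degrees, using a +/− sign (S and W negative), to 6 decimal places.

1. -51.488110, 0.032333
2. 88.721111, 75.726006
3. -21.293694, -127.356172

Point 1:
  φ: 51 + 29.2866/60 = 51.4881100
  hemisphere S, so the sign is −
  λ: 1.94′ = 0.032333°; total 0.0323333
  E ⇒ keep positive
Point 2:
  Lat: 88 + 43/60 + 16/3600 = 88.7211111
  N → positive
  Longitude: 75 + 43/60 + 33.62/3600 = 75.7260056
  E ⇒ keep positive
Point 3:
  Lat: 17′ + 37.3″ = 17.62167′; 21 + 17.62167/60 = 21.2936944
  S → negative
  λ: 21′ + 22.22″ = 21.37033′; 127 + 21.37033/60 = 127.3561722
  W ⇒ negate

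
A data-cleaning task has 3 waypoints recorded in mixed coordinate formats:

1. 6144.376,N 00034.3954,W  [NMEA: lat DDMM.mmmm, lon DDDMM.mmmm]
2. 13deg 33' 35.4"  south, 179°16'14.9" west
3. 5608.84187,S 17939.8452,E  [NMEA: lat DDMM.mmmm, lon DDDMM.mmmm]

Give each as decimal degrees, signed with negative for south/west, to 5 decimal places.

1. 61.73960, -0.57326
2. -13.55983, -179.27081
3. -56.14736, 179.66409

Point 1:
  Latitude: split at 2 digits → 61° and 44.376′; 61 + 44.376/60 = 61.739600
  N → positive
  λ: degrees = first 3 digits = 0, minutes = 34.3954; 0 + 34.3954/60 = 0.573257
  hemisphere W, so the sign is −
Point 2:
  Latitude: 13° + 33/60 + 35.4/3600 = 13 + 0.550000 + 0.009833 = 13.559833
  S ⇒ negate
  λ: 179 + 16/60 + 14.9/3600 = 179.270806
  hemisphere W, so the sign is −
Point 3:
  Lat: split at 2 digits → 56° and 8.84187′; 56 + 8.84187/60 = 56.147365
  S → negative
  Lon: split at 3 digits → 179° and 39.8452′; 179 + 39.8452/60 = 179.664087
  E → positive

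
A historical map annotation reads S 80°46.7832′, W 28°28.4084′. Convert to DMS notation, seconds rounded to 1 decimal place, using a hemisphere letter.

Lat: 46.78320′ → 46′ and 0.78320 × 60 = 46.992″
λ: fractional minutes 0.40840 × 60 = 24.504″

80°46′47.0″ S, 28°28′24.5″ W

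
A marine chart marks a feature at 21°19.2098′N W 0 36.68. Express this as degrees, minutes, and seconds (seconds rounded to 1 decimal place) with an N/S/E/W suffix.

21°19′12.6″ N, 0°36′40.8″ W

Lat: 19.20980′ → 19′ and 0.20980 × 60 = 12.588″
λ: fractional minutes 0.68000 × 60 = 40.800″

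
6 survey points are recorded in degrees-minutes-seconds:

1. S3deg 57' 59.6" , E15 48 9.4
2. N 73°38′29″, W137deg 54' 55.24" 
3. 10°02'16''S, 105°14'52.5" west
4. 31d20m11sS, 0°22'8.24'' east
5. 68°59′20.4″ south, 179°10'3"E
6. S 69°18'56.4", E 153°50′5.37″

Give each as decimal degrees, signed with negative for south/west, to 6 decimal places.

Point 1:
  Latitude: 3 + 57/60 + 59.6/3600 = 3.9665556
  S → negative
  Longitude: 48′ + 9.4″ = 48.15667′; 15 + 48.15667/60 = 15.8026111
  E → positive
Point 2:
  Latitude: 38′ + 29″ = 38.48333′; 73 + 38.48333/60 = 73.6413889
  N → positive
  Lon: 54′ + 55.24″ = 54.92067′; 137 + 54.92067/60 = 137.9153444
  W → negative
Point 3:
  φ: 10° + 2/60 + 16/3600 = 10 + 0.033333 + 0.004444 = 10.0377778
  S ⇒ negate
  Longitude: 105° + 14/60 + 52.5/3600 = 105 + 0.233333 + 0.014583 = 105.2479167
  W ⇒ negate
Point 4:
  Latitude: 31° + 20/60 + 11/3600 = 31 + 0.333333 + 0.003056 = 31.3363889
  S → negative
  λ: 22′ + 8.24″ = 22.13733′; 0 + 22.13733/60 = 0.3689556
  E ⇒ keep positive
Point 5:
  Lat: 59′ + 20.4″ = 59.34000′; 68 + 59.34000/60 = 68.9890000
  S → negative
  λ: 179 + 10/60 + 3/3600 = 179.1675000
  E → positive
Point 6:
  Lat: 69° + 18/60 + 56.4/3600 = 69 + 0.300000 + 0.015667 = 69.3156667
  S ⇒ negate
  λ: 50′ + 5.37″ = 50.08950′; 153 + 50.08950/60 = 153.8348250
  E → positive

1. -3.966556, 15.802611
2. 73.641389, -137.915344
3. -10.037778, -105.247917
4. -31.336389, 0.368956
5. -68.989000, 179.167500
6. -69.315667, 153.834825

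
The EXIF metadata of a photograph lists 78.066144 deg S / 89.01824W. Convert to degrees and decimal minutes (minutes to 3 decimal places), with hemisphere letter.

Lat: 78° + 0.066144 × 60 = 78° 3.96864′
Longitude: 89° + 0.018240 × 60 = 89° 1.09440′

78° 3.969′ S, 89° 1.094′ W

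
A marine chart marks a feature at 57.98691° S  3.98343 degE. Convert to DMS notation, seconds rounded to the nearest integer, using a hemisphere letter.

57°59′13″ S, 3°59′0″ E

Lat: 0.986910 × 60 = 59.21460′ → 59′, remainder × 60 = 12.88″
λ: 0.983430 × 60 = 59.00580′ → 59′, remainder × 60 = 0.35″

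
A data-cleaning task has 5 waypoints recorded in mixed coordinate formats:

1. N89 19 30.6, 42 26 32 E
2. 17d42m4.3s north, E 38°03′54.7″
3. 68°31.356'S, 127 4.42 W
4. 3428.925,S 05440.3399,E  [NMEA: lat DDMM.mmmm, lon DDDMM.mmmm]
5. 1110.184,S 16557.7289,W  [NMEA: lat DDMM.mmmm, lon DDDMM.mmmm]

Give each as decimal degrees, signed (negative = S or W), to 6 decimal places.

1. 89.325167, 42.442222
2. 17.701194, 38.065194
3. -68.522600, -127.073667
4. -34.482083, 54.672332
5. -11.169733, -165.962148

Point 1:
  φ: 19′ + 30.6″ = 19.51000′; 89 + 19.51000/60 = 89.3251667
  N → positive
  Longitude: 42 + 26/60 + 32/3600 = 42.4422222
  E ⇒ keep positive
Point 2:
  φ: 17 + 42/60 + 4.3/3600 = 17.7011944
  N ⇒ keep positive
  Lon: 3′ + 54.7″ = 3.91167′; 38 + 3.91167/60 = 38.0651944
  E → positive
Point 3:
  Lat: 68 + 31.356/60 = 68.5226000
  S → negative
  Longitude: 127 + 4.42/60 = 127.0736667
  hemisphere W, so the sign is −
Point 4:
  Lat: degrees = first 2 digits = 34, minutes = 28.925; 34 + 28.925/60 = 34.4820833
  hemisphere S, so the sign is −
  Longitude: split at 3 digits → 054° and 40.3399′; 54 + 40.3399/60 = 54.6723317
  E ⇒ keep positive
Point 5:
  φ: split at 2 digits → 11° and 10.184′; 11 + 10.184/60 = 11.1697333
  hemisphere S, so the sign is −
  Lon: degrees = first 3 digits = 165, minutes = 57.7289; 165 + 57.7289/60 = 165.9621483
  W → negative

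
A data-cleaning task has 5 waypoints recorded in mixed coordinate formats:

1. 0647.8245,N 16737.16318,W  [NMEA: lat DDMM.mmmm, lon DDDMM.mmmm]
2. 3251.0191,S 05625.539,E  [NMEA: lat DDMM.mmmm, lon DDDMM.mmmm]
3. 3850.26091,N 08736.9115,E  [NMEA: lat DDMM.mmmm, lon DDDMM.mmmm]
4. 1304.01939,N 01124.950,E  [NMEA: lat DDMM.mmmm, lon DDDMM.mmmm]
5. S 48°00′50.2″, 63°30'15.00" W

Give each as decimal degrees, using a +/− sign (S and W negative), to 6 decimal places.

1. 6.797075, -167.619386
2. -32.850318, 56.425650
3. 38.837682, 87.615192
4. 13.066990, 11.415833
5. -48.013944, -63.504167

Point 1:
  φ: degrees = first 2 digits = 6, minutes = 47.8245; 6 + 47.8245/60 = 6.7970750
  N → positive
  λ: degrees = first 3 digits = 167, minutes = 37.16318; 167 + 37.16318/60 = 167.6193863
  W ⇒ negate
Point 2:
  Latitude: split at 2 digits → 32° and 51.0191′; 32 + 51.0191/60 = 32.8503183
  S → negative
  Longitude: degrees = first 3 digits = 56, minutes = 25.539; 56 + 25.539/60 = 56.4256500
  E → positive
Point 3:
  Latitude: split at 2 digits → 38° and 50.26091′; 38 + 50.26091/60 = 38.8376818
  N ⇒ keep positive
  Lon: split at 3 digits → 087° and 36.9115′; 87 + 36.9115/60 = 87.6151917
  E ⇒ keep positive
Point 4:
  Lat: split at 2 digits → 13° and 4.01939′; 13 + 4.01939/60 = 13.0669898
  N ⇒ keep positive
  Lon: degrees = first 3 digits = 11, minutes = 24.95; 11 + 24.95/60 = 11.4158333
  E ⇒ keep positive
Point 5:
  Latitude: 48 + 0/60 + 50.2/3600 = 48.0139444
  hemisphere S, so the sign is −
  λ: 30′ + 15″ = 30.25000′; 63 + 30.25000/60 = 63.5041667
  W → negative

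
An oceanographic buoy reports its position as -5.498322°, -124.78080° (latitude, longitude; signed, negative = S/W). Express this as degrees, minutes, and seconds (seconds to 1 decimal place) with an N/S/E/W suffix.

Latitude is negative → S; |value| = 5.498322
Lat: whole degrees 5; 29.89932′ → 29′ and 53.959″
Longitude is negative → W; |value| = 124.780800
Lon: 0.780800 × 60 = 46.84800′ → 46′, remainder × 60 = 50.880″

5°29′54.0″ S, 124°46′50.9″ W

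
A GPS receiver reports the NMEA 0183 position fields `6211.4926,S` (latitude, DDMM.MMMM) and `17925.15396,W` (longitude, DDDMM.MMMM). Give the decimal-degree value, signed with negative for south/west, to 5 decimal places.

Latitude: degrees = first 2 digits = 62, minutes = 11.4926; 62 + 11.4926/60 = 62.191543
hemisphere S, so the sign is −
Longitude: degrees = first 3 digits = 179, minutes = 25.15396; 179 + 25.15396/60 = 179.419233
W ⇒ negate

-62.19154, -179.41923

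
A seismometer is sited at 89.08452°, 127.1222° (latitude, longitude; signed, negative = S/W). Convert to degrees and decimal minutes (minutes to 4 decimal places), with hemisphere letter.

89° 5.0712′ N, 127° 7.3320′ E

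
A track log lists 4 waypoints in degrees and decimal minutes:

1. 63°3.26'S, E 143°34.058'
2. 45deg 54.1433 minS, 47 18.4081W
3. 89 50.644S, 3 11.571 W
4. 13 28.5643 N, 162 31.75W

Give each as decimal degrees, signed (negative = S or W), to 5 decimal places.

1. -63.05433, 143.56763
2. -45.90239, -47.30680
3. -89.84407, -3.19285
4. 13.47607, -162.52917

Point 1:
  Lat: 63 + 3.26/60 = 63.054333
  S ⇒ negate
  Lon: 34.058′ = 0.567633°; total 143.567633
  E ⇒ keep positive
Point 2:
  Latitude: 54.1433′ = 0.902388°; total 45.902388
  S ⇒ negate
  Lon: 18.4081′ = 0.306802°; total 47.306802
  W ⇒ negate
Point 3:
  Latitude: 89 + 50.644/60 = 89.844067
  S → negative
  Lon: 3 + 11.571/60 = 3.192850
  W ⇒ negate
Point 4:
  Latitude: 28.5643′ = 0.476072°; total 13.476072
  N ⇒ keep positive
  λ: 31.75′ = 0.529167°; total 162.529167
  W → negative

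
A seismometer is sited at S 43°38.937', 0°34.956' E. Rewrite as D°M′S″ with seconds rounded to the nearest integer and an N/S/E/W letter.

43°38′56″ S, 0°34′57″ E

Lat: 38.93700′ → 38′ and 0.93700 × 60 = 56.22″
λ: fractional minutes 0.95600 × 60 = 57.36″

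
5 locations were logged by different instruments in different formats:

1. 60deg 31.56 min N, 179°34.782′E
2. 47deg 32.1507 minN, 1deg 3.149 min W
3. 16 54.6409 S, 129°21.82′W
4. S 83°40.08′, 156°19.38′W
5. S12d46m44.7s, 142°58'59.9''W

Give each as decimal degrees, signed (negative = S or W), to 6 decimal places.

Point 1:
  Latitude: 60 + 31.56/60 = 60.5260000
  N ⇒ keep positive
  λ: 34.782′ = 0.579700°; total 179.5797000
  E ⇒ keep positive
Point 2:
  Latitude: 47 + 32.1507/60 = 47.5358450
  N ⇒ keep positive
  λ: 1 + 3.149/60 = 1.0524833
  W → negative
Point 3:
  Lat: 54.6409′ = 0.910682°; total 16.9106817
  S → negative
  λ: 129 + 21.82/60 = 129.3636667
  hemisphere W, so the sign is −
Point 4:
  Latitude: 40.08′ = 0.668000°; total 83.6680000
  hemisphere S, so the sign is −
  λ: 156 + 19.38/60 = 156.3230000
  W → negative
Point 5:
  Lat: 12° + 46/60 + 44.7/3600 = 12 + 0.766667 + 0.012417 = 12.7790833
  hemisphere S, so the sign is −
  λ: 58′ + 59.9″ = 58.99833′; 142 + 58.99833/60 = 142.9833056
  hemisphere W, so the sign is −

1. 60.526000, 179.579700
2. 47.535845, -1.052483
3. -16.910682, -129.363667
4. -83.668000, -156.323000
5. -12.779083, -142.983306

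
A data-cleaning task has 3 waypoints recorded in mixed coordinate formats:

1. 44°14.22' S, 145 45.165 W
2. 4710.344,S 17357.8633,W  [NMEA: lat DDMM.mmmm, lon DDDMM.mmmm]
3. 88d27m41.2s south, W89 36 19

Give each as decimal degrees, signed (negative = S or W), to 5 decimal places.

Point 1:
  Latitude: 14.22′ = 0.237000°; total 44.237000
  S ⇒ negate
  Lon: 45.165′ = 0.752750°; total 145.752750
  W ⇒ negate
Point 2:
  Lat: degrees = first 2 digits = 47, minutes = 10.344; 47 + 10.344/60 = 47.172400
  S → negative
  λ: degrees = first 3 digits = 173, minutes = 57.8633; 173 + 57.8633/60 = 173.964388
  W → negative
Point 3:
  Lat: 88° + 27/60 + 41.2/3600 = 88 + 0.450000 + 0.011444 = 88.461444
  hemisphere S, so the sign is −
  Longitude: 89° + 36/60 + 19/3600 = 89 + 0.600000 + 0.005278 = 89.605278
  W ⇒ negate

1. -44.23700, -145.75275
2. -47.17240, -173.96439
3. -88.46144, -89.60528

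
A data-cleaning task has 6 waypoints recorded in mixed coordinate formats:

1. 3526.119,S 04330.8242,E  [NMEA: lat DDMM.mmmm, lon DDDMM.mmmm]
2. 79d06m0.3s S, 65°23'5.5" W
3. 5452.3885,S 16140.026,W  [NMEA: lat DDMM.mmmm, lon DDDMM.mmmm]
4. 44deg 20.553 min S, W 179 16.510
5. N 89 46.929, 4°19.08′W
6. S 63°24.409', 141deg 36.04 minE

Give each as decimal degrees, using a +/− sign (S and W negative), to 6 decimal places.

Point 1:
  Latitude: split at 2 digits → 35° and 26.119′; 35 + 26.119/60 = 35.4353167
  S → negative
  Lon: split at 3 digits → 043° and 30.8242′; 43 + 30.8242/60 = 43.5137367
  E → positive
Point 2:
  Latitude: 79 + 6/60 + 0.3/3600 = 79.1000833
  hemisphere S, so the sign is −
  Longitude: 65 + 23/60 + 5.5/3600 = 65.3848611
  W → negative
Point 3:
  Latitude: degrees = first 2 digits = 54, minutes = 52.3885; 54 + 52.3885/60 = 54.8731417
  hemisphere S, so the sign is −
  λ: degrees = first 3 digits = 161, minutes = 40.026; 161 + 40.026/60 = 161.6671000
  hemisphere W, so the sign is −
Point 4:
  Lat: 44 + 20.553/60 = 44.3425500
  S ⇒ negate
  λ: 16.51′ = 0.275167°; total 179.2751667
  W → negative
Point 5:
  Latitude: 89 + 46.929/60 = 89.7821500
  N → positive
  λ: 4 + 19.08/60 = 4.3180000
  W ⇒ negate
Point 6:
  Lat: 63 + 24.409/60 = 63.4068167
  S → negative
  Longitude: 36.04′ = 0.600667°; total 141.6006667
  E → positive

1. -35.435317, 43.513737
2. -79.100083, -65.384861
3. -54.873142, -161.667100
4. -44.342550, -179.275167
5. 89.782150, -4.318000
6. -63.406817, 141.600667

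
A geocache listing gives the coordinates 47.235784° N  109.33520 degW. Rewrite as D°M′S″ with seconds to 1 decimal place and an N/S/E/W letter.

47°14′8.8″ N, 109°20′6.7″ W

φ: 0.235784° → 14.14704′; 0.14704 × 60 = 8.822″
λ: 0.335200° → 20.11200′; 0.11200 × 60 = 6.720″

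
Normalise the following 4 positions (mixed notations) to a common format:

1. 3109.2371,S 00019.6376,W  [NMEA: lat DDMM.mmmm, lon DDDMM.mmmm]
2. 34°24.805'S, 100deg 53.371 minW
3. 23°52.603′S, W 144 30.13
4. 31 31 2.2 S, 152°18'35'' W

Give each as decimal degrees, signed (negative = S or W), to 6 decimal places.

Point 1:
  Latitude: degrees = first 2 digits = 31, minutes = 9.2371; 31 + 9.2371/60 = 31.1539517
  S → negative
  λ: split at 3 digits → 000° and 19.6376′; 0 + 19.6376/60 = 0.3272933
  W ⇒ negate
Point 2:
  Lat: 34 + 24.805/60 = 34.4134167
  hemisphere S, so the sign is −
  Longitude: 53.371′ = 0.889517°; total 100.8895167
  W → negative
Point 3:
  φ: 23 + 52.603/60 = 23.8767167
  S → negative
  λ: 30.13′ = 0.502167°; total 144.5021667
  W ⇒ negate
Point 4:
  φ: 31′ + 2.2″ = 31.03667′; 31 + 31.03667/60 = 31.5172778
  S ⇒ negate
  λ: 152 + 18/60 + 35/3600 = 152.3097222
  W → negative

1. -31.153952, -0.327293
2. -34.413417, -100.889517
3. -23.876717, -144.502167
4. -31.517278, -152.309722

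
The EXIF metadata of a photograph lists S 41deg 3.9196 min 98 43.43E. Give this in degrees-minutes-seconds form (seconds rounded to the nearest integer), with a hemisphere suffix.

φ: fractional minutes 0.91960 × 60 = 55.18″
λ: fractional minutes 0.43000 × 60 = 25.80″

41°03′55″ S, 98°43′26″ E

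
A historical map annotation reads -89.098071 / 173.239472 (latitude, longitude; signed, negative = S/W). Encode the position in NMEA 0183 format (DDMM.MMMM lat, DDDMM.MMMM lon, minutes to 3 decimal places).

Latitude is negative → S; |value| = 89.098071
Lat: fractional part 0.098071 → 5.88426 minutes
Longitude: minutes = (173.239472 − 173) × 60 = 14.36832

8905.884,S / 17314.368,E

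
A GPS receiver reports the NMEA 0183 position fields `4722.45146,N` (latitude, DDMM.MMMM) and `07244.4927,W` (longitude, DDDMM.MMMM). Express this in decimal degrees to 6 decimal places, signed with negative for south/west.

Latitude: split at 2 digits → 47° and 22.45146′; 47 + 22.45146/60 = 47.3741910
N → positive
Lon: degrees = first 3 digits = 72, minutes = 44.4927; 72 + 44.4927/60 = 72.7415450
W ⇒ negate

47.374191, -72.741545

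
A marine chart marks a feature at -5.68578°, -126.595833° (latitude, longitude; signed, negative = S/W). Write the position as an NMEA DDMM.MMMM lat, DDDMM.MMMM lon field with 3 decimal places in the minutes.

0541.147,S / 12635.750,W

Latitude is negative → S; |value| = 5.685780
φ: 5° + 0.685780 × 60 = 5° 41.14680′
Longitude is negative → W; |value| = 126.595833
Longitude: 126° + 0.595833 × 60 = 126° 35.74998′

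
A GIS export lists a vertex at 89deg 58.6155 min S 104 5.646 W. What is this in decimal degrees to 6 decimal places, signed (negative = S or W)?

Latitude: 89 + 58.6155/60 = 89.9769250
S ⇒ negate
λ: 5.646′ = 0.094100°; total 104.0941000
hemisphere W, so the sign is −

-89.976925, -104.094100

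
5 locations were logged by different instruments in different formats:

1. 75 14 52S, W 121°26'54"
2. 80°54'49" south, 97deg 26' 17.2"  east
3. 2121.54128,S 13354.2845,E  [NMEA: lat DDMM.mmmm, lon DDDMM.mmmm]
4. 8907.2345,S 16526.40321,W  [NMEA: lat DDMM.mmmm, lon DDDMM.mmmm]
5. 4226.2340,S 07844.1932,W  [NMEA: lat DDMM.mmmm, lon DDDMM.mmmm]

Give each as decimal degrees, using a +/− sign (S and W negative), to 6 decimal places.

1. -75.247778, -121.448333
2. -80.913611, 97.438111
3. -21.359021, 133.904742
4. -89.120575, -165.440054
5. -42.437233, -78.736553

Point 1:
  Latitude: 14′ + 52″ = 14.86667′; 75 + 14.86667/60 = 75.2477778
  S → negative
  Longitude: 121 + 26/60 + 54/3600 = 121.4483333
  W → negative
Point 2:
  Latitude: 80° + 54/60 + 49/3600 = 80 + 0.900000 + 0.013611 = 80.9136111
  S → negative
  Longitude: 97° + 26/60 + 17.2/3600 = 97 + 0.433333 + 0.004778 = 97.4381111
  E → positive
Point 3:
  Lat: degrees = first 2 digits = 21, minutes = 21.54128; 21 + 21.54128/60 = 21.3590213
  S ⇒ negate
  Lon: degrees = first 3 digits = 133, minutes = 54.2845; 133 + 54.2845/60 = 133.9047417
  E ⇒ keep positive
Point 4:
  Latitude: degrees = first 2 digits = 89, minutes = 7.2345; 89 + 7.2345/60 = 89.1205750
  S → negative
  Lon: degrees = first 3 digits = 165, minutes = 26.40321; 165 + 26.40321/60 = 165.4400535
  W → negative
Point 5:
  φ: degrees = first 2 digits = 42, minutes = 26.234; 42 + 26.234/60 = 42.4372333
  S ⇒ negate
  Longitude: degrees = first 3 digits = 78, minutes = 44.1932; 78 + 44.1932/60 = 78.7365533
  W → negative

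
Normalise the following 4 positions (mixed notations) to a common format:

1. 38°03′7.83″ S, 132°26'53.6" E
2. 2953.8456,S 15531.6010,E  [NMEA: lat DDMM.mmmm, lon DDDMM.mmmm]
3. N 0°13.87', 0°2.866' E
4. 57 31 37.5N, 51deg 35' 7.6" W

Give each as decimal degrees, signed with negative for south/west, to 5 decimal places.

1. -38.05218, 132.44822
2. -29.89743, 155.52668
3. 0.23117, 0.04777
4. 57.52708, -51.58544

Point 1:
  Latitude: 38 + 3/60 + 7.83/3600 = 38.052175
  S → negative
  Lon: 132 + 26/60 + 53.6/3600 = 132.448222
  E → positive
Point 2:
  Latitude: degrees = first 2 digits = 29, minutes = 53.8456; 29 + 53.8456/60 = 29.897427
  S → negative
  λ: split at 3 digits → 155° and 31.601′; 155 + 31.601/60 = 155.526683
  E ⇒ keep positive
Point 3:
  Latitude: 13.87′ = 0.231167°; total 0.231167
  N ⇒ keep positive
  Lon: 2.866′ = 0.047767°; total 0.047767
  E ⇒ keep positive
Point 4:
  Latitude: 31′ + 37.5″ = 31.62500′; 57 + 31.62500/60 = 57.527083
  N → positive
  Longitude: 51 + 35/60 + 7.6/3600 = 51.585444
  W → negative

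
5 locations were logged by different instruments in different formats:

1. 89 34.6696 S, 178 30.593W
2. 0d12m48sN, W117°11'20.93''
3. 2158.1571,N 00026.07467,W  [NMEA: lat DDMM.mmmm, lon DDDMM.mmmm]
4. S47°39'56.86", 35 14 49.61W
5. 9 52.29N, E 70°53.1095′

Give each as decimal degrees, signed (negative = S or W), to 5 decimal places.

1. -89.57783, -178.50988
2. 0.21333, -117.18915
3. 21.96929, -0.43458
4. -47.66579, -35.24711
5. 9.87150, 70.88516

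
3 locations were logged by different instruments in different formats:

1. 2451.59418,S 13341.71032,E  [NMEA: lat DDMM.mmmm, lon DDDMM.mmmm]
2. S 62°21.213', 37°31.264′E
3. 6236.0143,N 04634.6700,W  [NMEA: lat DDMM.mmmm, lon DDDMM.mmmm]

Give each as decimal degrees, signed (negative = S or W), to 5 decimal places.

1. -24.85990, 133.69517
2. -62.35355, 37.52107
3. 62.60024, -46.57783

Point 1:
  Latitude: split at 2 digits → 24° and 51.59418′; 24 + 51.59418/60 = 24.859903
  S ⇒ negate
  λ: split at 3 digits → 133° and 41.71032′; 133 + 41.71032/60 = 133.695172
  E ⇒ keep positive
Point 2:
  φ: 62 + 21.213/60 = 62.353550
  hemisphere S, so the sign is −
  λ: 31.264′ = 0.521067°; total 37.521067
  E ⇒ keep positive
Point 3:
  Latitude: degrees = first 2 digits = 62, minutes = 36.0143; 62 + 36.0143/60 = 62.600238
  N → positive
  λ: split at 3 digits → 046° and 34.67′; 46 + 34.67/60 = 46.577833
  W ⇒ negate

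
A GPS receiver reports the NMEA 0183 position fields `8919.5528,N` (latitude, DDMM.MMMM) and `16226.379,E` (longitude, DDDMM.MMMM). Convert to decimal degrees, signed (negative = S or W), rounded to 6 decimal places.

89.325880, 162.439650

Latitude: split at 2 digits → 89° and 19.5528′; 89 + 19.5528/60 = 89.3258800
N ⇒ keep positive
λ: split at 3 digits → 162° and 26.379′; 162 + 26.379/60 = 162.4396500
E → positive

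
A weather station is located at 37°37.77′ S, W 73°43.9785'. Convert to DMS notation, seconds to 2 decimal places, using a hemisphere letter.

Latitude: fractional minutes 0.77000 × 60 = 46.2000″
Lon: 43.97850′ → 43′ and 0.97850 × 60 = 58.7100″

37°37′46.20″ S, 73°43′58.71″ W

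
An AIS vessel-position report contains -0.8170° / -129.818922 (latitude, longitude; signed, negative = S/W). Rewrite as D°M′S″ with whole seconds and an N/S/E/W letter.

Latitude is negative → S; |value| = 0.817000
Latitude: 0.817000 × 60 = 49.02000′ → 49′, remainder × 60 = 1.20″
Longitude is negative → W; |value| = 129.818922
λ: whole degrees 129; 49.13532′ → 49′ and 8.12″

0°49′1″ S, 129°49′8″ W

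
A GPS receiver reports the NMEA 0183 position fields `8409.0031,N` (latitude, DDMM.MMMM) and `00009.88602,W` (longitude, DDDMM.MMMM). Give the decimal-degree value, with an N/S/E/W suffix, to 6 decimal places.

Latitude: degrees = first 2 digits = 84, minutes = 9.0031; 84 + 9.0031/60 = 84.1500517
Longitude: degrees = first 3 digits = 0, minutes = 9.88602; 0 + 9.88602/60 = 0.1647670

84.150052° N, 0.164767° W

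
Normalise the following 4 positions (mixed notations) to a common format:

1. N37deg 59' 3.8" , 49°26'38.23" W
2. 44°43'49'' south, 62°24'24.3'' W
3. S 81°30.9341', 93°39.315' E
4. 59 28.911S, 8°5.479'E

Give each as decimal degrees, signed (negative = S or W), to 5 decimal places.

1. 37.98439, -49.44395
2. -44.73028, -62.40675
3. -81.51557, 93.65525
4. -59.48185, 8.09132

Point 1:
  Latitude: 37° + 59/60 + 3.8/3600 = 37 + 0.983333 + 0.001056 = 37.984389
  N → positive
  Lon: 26′ + 38.23″ = 26.63717′; 49 + 26.63717/60 = 49.443953
  W → negative
Point 2:
  φ: 43′ + 49″ = 43.81667′; 44 + 43.81667/60 = 44.730278
  S → negative
  λ: 62 + 24/60 + 24.3/3600 = 62.406750
  W → negative
Point 3:
  Lat: 30.9341′ = 0.515568°; total 81.515568
  S → negative
  Lon: 39.315′ = 0.655250°; total 93.655250
  E ⇒ keep positive
Point 4:
  Lat: 28.911′ = 0.481850°; total 59.481850
  S ⇒ negate
  Lon: 5.479′ = 0.091317°; total 8.091317
  E → positive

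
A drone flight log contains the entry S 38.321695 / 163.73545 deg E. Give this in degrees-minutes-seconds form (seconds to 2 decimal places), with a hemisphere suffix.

38°19′18.10″ S, 163°44′7.62″ E

Lat: whole degrees 38; 19.30170′ → 19′ and 18.1020″
Lon: 0.735450 × 60 = 44.12700′ → 44′, remainder × 60 = 7.6200″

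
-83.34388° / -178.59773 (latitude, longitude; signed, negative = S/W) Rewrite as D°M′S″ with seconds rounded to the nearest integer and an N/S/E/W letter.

83°20′38″ S, 178°35′52″ W

Latitude is negative → S; |value| = 83.343880
φ: 0.343880° → 20.63280′; 0.63280 × 60 = 37.97″
Longitude is negative → W; |value| = 178.597730
Lon: 0.597730 × 60 = 35.86380′ → 35′, remainder × 60 = 51.83″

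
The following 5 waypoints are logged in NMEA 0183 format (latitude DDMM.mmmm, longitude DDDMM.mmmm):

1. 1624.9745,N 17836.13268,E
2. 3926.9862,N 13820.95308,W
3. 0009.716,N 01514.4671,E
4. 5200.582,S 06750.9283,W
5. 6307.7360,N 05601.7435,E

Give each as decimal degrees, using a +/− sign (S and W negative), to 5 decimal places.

1. 16.41624, 178.60221
2. 39.44977, -138.34922
3. 0.16193, 15.24112
4. -52.00970, -67.84881
5. 63.12893, 56.02906

Point 1:
  Latitude: split at 2 digits → 16° and 24.9745′; 16 + 24.9745/60 = 16.416242
  N → positive
  Lon: split at 3 digits → 178° and 36.13268′; 178 + 36.13268/60 = 178.602211
  E ⇒ keep positive
Point 2:
  Lat: split at 2 digits → 39° and 26.9862′; 39 + 26.9862/60 = 39.449770
  N ⇒ keep positive
  λ: degrees = first 3 digits = 138, minutes = 20.95308; 138 + 20.95308/60 = 138.349218
  W ⇒ negate
Point 3:
  Lat: split at 2 digits → 00° and 9.716′; 0 + 9.716/60 = 0.161933
  N → positive
  Lon: degrees = first 3 digits = 15, minutes = 14.4671; 15 + 14.4671/60 = 15.241118
  E ⇒ keep positive
Point 4:
  Latitude: split at 2 digits → 52° and 0.582′; 52 + 0.582/60 = 52.009700
  hemisphere S, so the sign is −
  Longitude: split at 3 digits → 067° and 50.9283′; 67 + 50.9283/60 = 67.848805
  W ⇒ negate
Point 5:
  Lat: degrees = first 2 digits = 63, minutes = 7.736; 63 + 7.736/60 = 63.128933
  N ⇒ keep positive
  Longitude: degrees = first 3 digits = 56, minutes = 1.7435; 56 + 1.7435/60 = 56.029058
  E ⇒ keep positive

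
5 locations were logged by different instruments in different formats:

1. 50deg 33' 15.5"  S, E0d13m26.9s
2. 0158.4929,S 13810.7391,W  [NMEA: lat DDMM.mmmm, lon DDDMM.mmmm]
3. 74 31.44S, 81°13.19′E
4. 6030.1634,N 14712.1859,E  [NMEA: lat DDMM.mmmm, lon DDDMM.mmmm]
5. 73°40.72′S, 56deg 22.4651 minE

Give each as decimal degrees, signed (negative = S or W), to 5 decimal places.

1. -50.55431, 0.22414
2. -1.97488, -138.17899
3. -74.52400, 81.21983
4. 60.50272, 147.20310
5. -73.67867, 56.37442

Point 1:
  Lat: 33′ + 15.5″ = 33.25833′; 50 + 33.25833/60 = 50.554306
  S ⇒ negate
  Lon: 13′ + 26.9″ = 13.44833′; 0 + 13.44833/60 = 0.224139
  E → positive
Point 2:
  φ: degrees = first 2 digits = 1, minutes = 58.4929; 1 + 58.4929/60 = 1.974882
  S → negative
  Lon: degrees = first 3 digits = 138, minutes = 10.7391; 138 + 10.7391/60 = 138.178985
  W → negative
Point 3:
  Latitude: 74 + 31.44/60 = 74.524000
  hemisphere S, so the sign is −
  λ: 13.19′ = 0.219833°; total 81.219833
  E → positive
Point 4:
  φ: split at 2 digits → 60° and 30.1634′; 60 + 30.1634/60 = 60.502723
  N → positive
  Lon: split at 3 digits → 147° and 12.1859′; 147 + 12.1859/60 = 147.203098
  E → positive
Point 5:
  Lat: 40.72′ = 0.678667°; total 73.678667
  S → negative
  Lon: 22.4651′ = 0.374418°; total 56.374418
  E ⇒ keep positive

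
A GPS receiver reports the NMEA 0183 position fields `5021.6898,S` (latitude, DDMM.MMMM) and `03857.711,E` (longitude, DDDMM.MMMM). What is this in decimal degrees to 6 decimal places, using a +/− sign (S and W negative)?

-50.361497, 38.961850

φ: split at 2 digits → 50° and 21.6898′; 50 + 21.6898/60 = 50.3614967
hemisphere S, so the sign is −
Longitude: degrees = first 3 digits = 38, minutes = 57.711; 38 + 57.711/60 = 38.9618500
E ⇒ keep positive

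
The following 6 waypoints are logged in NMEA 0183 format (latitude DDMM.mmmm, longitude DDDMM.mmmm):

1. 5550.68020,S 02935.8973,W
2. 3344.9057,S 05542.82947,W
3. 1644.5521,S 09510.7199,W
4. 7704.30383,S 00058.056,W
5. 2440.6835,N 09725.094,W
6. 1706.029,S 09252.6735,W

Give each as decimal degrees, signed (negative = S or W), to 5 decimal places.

Point 1:
  Lat: degrees = first 2 digits = 55, minutes = 50.6802; 55 + 50.6802/60 = 55.844670
  S → negative
  Lon: split at 3 digits → 029° and 35.8973′; 29 + 35.8973/60 = 29.598288
  W → negative
Point 2:
  Lat: split at 2 digits → 33° and 44.9057′; 33 + 44.9057/60 = 33.748428
  S → negative
  Longitude: degrees = first 3 digits = 55, minutes = 42.82947; 55 + 42.82947/60 = 55.713825
  hemisphere W, so the sign is −
Point 3:
  φ: degrees = first 2 digits = 16, minutes = 44.5521; 16 + 44.5521/60 = 16.742535
  S → negative
  Longitude: split at 3 digits → 095° and 10.7199′; 95 + 10.7199/60 = 95.178665
  W → negative
Point 4:
  φ: degrees = first 2 digits = 77, minutes = 4.30383; 77 + 4.30383/60 = 77.071731
  S → negative
  Lon: split at 3 digits → 000° and 58.056′; 0 + 58.056/60 = 0.967600
  W ⇒ negate
Point 5:
  Lat: degrees = first 2 digits = 24, minutes = 40.6835; 24 + 40.6835/60 = 24.678058
  N → positive
  Longitude: degrees = first 3 digits = 97, minutes = 25.094; 97 + 25.094/60 = 97.418233
  W ⇒ negate
Point 6:
  Lat: split at 2 digits → 17° and 6.029′; 17 + 6.029/60 = 17.100483
  hemisphere S, so the sign is −
  λ: split at 3 digits → 092° and 52.6735′; 92 + 52.6735/60 = 92.877892
  W → negative

1. -55.84467, -29.59829
2. -33.74843, -55.71382
3. -16.74254, -95.17867
4. -77.07173, -0.96760
5. 24.67806, -97.41823
6. -17.10048, -92.87789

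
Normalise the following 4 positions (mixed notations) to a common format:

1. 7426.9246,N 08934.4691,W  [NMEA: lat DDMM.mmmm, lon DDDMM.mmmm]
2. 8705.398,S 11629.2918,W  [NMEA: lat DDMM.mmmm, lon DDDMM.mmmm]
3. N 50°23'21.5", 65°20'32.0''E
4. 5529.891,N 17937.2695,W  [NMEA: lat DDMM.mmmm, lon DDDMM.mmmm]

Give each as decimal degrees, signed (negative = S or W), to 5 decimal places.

Point 1:
  φ: split at 2 digits → 74° and 26.9246′; 74 + 26.9246/60 = 74.448743
  N ⇒ keep positive
  λ: degrees = first 3 digits = 89, minutes = 34.4691; 89 + 34.4691/60 = 89.574485
  hemisphere W, so the sign is −
Point 2:
  Latitude: split at 2 digits → 87° and 5.398′; 87 + 5.398/60 = 87.089967
  hemisphere S, so the sign is −
  λ: degrees = first 3 digits = 116, minutes = 29.2918; 116 + 29.2918/60 = 116.488197
  W → negative
Point 3:
  φ: 23′ + 21.5″ = 23.35833′; 50 + 23.35833/60 = 50.389306
  N → positive
  Lon: 65° + 20/60 + 32/3600 = 65 + 0.333333 + 0.008889 = 65.342222
  E → positive
Point 4:
  Lat: degrees = first 2 digits = 55, minutes = 29.891; 55 + 29.891/60 = 55.498183
  N ⇒ keep positive
  Longitude: split at 3 digits → 179° and 37.2695′; 179 + 37.2695/60 = 179.621158
  W ⇒ negate

1. 74.44874, -89.57449
2. -87.08997, -116.48820
3. 50.38931, 65.34222
4. 55.49818, -179.62116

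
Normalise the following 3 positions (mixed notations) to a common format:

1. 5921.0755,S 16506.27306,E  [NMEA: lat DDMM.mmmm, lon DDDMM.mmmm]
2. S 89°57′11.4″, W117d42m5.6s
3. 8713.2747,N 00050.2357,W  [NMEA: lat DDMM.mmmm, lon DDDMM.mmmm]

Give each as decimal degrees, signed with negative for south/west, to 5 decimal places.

1. -59.35126, 165.10455
2. -89.95317, -117.70156
3. 87.22125, -0.83726

Point 1:
  Lat: degrees = first 2 digits = 59, minutes = 21.0755; 59 + 21.0755/60 = 59.351258
  S → negative
  Lon: degrees = first 3 digits = 165, minutes = 6.27306; 165 + 6.27306/60 = 165.104551
  E → positive
Point 2:
  Latitude: 89 + 57/60 + 11.4/3600 = 89.953167
  hemisphere S, so the sign is −
  λ: 117° + 42/60 + 5.6/3600 = 117 + 0.700000 + 0.001556 = 117.701556
  W → negative
Point 3:
  Latitude: degrees = first 2 digits = 87, minutes = 13.2747; 87 + 13.2747/60 = 87.221245
  N ⇒ keep positive
  λ: degrees = first 3 digits = 0, minutes = 50.2357; 0 + 50.2357/60 = 0.837262
  hemisphere W, so the sign is −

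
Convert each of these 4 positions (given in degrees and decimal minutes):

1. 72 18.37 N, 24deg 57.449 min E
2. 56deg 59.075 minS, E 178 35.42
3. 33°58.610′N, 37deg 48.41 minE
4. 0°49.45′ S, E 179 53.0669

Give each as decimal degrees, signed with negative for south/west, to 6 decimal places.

1. 72.306167, 24.957483
2. -56.984583, 178.590333
3. 33.976833, 37.806833
4. -0.824167, 179.884448

Point 1:
  φ: 72 + 18.37/60 = 72.3061667
  N ⇒ keep positive
  λ: 57.449′ = 0.957483°; total 24.9574833
  E → positive
Point 2:
  φ: 56 + 59.075/60 = 56.9845833
  S → negative
  λ: 178 + 35.42/60 = 178.5903333
  E ⇒ keep positive
Point 3:
  Lat: 33 + 58.61/60 = 33.9768333
  N → positive
  Longitude: 37 + 48.41/60 = 37.8068333
  E ⇒ keep positive
Point 4:
  Latitude: 49.45′ = 0.824167°; total 0.8241667
  S ⇒ negate
  Lon: 53.0669′ = 0.884448°; total 179.8844483
  E ⇒ keep positive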